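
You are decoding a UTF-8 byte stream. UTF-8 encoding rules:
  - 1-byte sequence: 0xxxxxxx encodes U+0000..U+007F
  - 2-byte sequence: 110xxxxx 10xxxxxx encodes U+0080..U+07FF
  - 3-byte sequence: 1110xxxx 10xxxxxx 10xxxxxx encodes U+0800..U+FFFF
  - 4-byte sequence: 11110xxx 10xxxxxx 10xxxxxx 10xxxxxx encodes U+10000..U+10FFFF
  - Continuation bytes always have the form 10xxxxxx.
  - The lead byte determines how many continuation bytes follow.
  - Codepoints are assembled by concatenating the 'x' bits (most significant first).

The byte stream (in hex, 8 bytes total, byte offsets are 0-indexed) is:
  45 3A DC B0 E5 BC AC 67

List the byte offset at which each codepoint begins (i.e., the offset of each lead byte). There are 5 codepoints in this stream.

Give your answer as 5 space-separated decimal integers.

Byte[0]=45: 1-byte ASCII. cp=U+0045
Byte[1]=3A: 1-byte ASCII. cp=U+003A
Byte[2]=DC: 2-byte lead, need 1 cont bytes. acc=0x1C
Byte[3]=B0: continuation. acc=(acc<<6)|0x30=0x730
Completed: cp=U+0730 (starts at byte 2)
Byte[4]=E5: 3-byte lead, need 2 cont bytes. acc=0x5
Byte[5]=BC: continuation. acc=(acc<<6)|0x3C=0x17C
Byte[6]=AC: continuation. acc=(acc<<6)|0x2C=0x5F2C
Completed: cp=U+5F2C (starts at byte 4)
Byte[7]=67: 1-byte ASCII. cp=U+0067

Answer: 0 1 2 4 7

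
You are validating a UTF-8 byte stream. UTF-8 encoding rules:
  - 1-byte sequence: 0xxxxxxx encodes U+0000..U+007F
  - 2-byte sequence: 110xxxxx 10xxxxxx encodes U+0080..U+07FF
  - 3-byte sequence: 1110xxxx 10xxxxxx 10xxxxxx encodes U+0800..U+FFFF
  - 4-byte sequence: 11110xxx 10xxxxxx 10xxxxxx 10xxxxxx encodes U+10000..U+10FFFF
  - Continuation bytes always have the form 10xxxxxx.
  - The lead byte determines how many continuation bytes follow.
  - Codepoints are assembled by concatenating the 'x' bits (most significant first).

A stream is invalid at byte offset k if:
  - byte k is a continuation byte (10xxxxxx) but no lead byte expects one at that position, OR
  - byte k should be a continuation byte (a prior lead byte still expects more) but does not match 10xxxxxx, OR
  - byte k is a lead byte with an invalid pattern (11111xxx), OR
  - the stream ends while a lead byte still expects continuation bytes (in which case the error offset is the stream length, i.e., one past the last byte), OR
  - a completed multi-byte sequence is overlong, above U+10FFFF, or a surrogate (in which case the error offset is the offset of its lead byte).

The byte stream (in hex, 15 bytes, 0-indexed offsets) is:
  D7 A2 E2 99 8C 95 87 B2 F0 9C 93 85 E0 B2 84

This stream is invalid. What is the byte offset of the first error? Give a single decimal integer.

Answer: 5

Derivation:
Byte[0]=D7: 2-byte lead, need 1 cont bytes. acc=0x17
Byte[1]=A2: continuation. acc=(acc<<6)|0x22=0x5E2
Completed: cp=U+05E2 (starts at byte 0)
Byte[2]=E2: 3-byte lead, need 2 cont bytes. acc=0x2
Byte[3]=99: continuation. acc=(acc<<6)|0x19=0x99
Byte[4]=8C: continuation. acc=(acc<<6)|0x0C=0x264C
Completed: cp=U+264C (starts at byte 2)
Byte[5]=95: INVALID lead byte (not 0xxx/110x/1110/11110)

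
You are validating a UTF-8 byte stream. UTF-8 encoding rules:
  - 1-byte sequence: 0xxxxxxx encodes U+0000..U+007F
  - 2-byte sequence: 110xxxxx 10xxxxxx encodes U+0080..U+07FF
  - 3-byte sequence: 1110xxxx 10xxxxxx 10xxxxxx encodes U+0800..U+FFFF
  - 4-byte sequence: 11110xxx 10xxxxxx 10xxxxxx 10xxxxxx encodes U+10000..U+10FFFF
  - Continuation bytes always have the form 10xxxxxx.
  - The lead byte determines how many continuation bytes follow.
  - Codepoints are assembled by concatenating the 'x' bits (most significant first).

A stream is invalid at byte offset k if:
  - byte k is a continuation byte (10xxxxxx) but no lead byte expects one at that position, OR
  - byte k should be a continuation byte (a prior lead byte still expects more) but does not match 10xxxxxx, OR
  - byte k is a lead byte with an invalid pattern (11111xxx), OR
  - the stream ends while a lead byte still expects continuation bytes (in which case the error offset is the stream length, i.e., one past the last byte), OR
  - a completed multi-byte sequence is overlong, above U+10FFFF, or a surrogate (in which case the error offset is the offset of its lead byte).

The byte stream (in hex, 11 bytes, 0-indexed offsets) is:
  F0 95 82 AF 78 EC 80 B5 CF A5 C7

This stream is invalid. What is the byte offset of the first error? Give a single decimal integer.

Byte[0]=F0: 4-byte lead, need 3 cont bytes. acc=0x0
Byte[1]=95: continuation. acc=(acc<<6)|0x15=0x15
Byte[2]=82: continuation. acc=(acc<<6)|0x02=0x542
Byte[3]=AF: continuation. acc=(acc<<6)|0x2F=0x150AF
Completed: cp=U+150AF (starts at byte 0)
Byte[4]=78: 1-byte ASCII. cp=U+0078
Byte[5]=EC: 3-byte lead, need 2 cont bytes. acc=0xC
Byte[6]=80: continuation. acc=(acc<<6)|0x00=0x300
Byte[7]=B5: continuation. acc=(acc<<6)|0x35=0xC035
Completed: cp=U+C035 (starts at byte 5)
Byte[8]=CF: 2-byte lead, need 1 cont bytes. acc=0xF
Byte[9]=A5: continuation. acc=(acc<<6)|0x25=0x3E5
Completed: cp=U+03E5 (starts at byte 8)
Byte[10]=C7: 2-byte lead, need 1 cont bytes. acc=0x7
Byte[11]: stream ended, expected continuation. INVALID

Answer: 11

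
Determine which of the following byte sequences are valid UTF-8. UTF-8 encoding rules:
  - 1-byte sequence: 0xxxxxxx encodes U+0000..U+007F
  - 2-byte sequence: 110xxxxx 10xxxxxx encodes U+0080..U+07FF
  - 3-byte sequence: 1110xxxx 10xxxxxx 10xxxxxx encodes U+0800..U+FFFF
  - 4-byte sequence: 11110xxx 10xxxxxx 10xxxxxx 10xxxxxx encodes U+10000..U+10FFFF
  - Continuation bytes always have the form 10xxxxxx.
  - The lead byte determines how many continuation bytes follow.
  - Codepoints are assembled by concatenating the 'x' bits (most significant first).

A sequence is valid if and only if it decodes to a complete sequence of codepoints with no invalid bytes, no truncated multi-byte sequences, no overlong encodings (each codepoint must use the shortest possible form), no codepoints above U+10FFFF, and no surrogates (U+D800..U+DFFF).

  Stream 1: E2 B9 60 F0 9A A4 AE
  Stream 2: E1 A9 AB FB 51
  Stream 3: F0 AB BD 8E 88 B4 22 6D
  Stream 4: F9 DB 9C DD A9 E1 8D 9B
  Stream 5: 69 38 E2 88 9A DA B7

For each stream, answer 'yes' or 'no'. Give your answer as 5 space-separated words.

Answer: no no no no yes

Derivation:
Stream 1: error at byte offset 2. INVALID
Stream 2: error at byte offset 3. INVALID
Stream 3: error at byte offset 4. INVALID
Stream 4: error at byte offset 0. INVALID
Stream 5: decodes cleanly. VALID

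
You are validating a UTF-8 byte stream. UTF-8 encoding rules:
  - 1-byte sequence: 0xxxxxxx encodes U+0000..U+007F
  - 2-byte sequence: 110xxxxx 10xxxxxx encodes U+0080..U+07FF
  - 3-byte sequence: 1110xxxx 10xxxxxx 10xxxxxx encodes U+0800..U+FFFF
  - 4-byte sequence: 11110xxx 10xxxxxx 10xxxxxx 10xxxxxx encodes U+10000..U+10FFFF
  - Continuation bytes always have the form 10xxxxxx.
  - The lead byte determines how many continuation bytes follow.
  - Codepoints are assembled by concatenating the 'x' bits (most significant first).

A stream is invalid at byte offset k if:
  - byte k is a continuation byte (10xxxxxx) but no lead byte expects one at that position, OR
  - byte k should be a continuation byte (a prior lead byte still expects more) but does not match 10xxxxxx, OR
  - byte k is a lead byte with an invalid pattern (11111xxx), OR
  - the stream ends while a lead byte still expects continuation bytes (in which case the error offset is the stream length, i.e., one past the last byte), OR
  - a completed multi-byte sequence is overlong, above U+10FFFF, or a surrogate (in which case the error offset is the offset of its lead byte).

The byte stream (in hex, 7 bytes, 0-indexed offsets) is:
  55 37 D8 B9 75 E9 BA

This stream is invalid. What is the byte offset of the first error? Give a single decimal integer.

Answer: 7

Derivation:
Byte[0]=55: 1-byte ASCII. cp=U+0055
Byte[1]=37: 1-byte ASCII. cp=U+0037
Byte[2]=D8: 2-byte lead, need 1 cont bytes. acc=0x18
Byte[3]=B9: continuation. acc=(acc<<6)|0x39=0x639
Completed: cp=U+0639 (starts at byte 2)
Byte[4]=75: 1-byte ASCII. cp=U+0075
Byte[5]=E9: 3-byte lead, need 2 cont bytes. acc=0x9
Byte[6]=BA: continuation. acc=(acc<<6)|0x3A=0x27A
Byte[7]: stream ended, expected continuation. INVALID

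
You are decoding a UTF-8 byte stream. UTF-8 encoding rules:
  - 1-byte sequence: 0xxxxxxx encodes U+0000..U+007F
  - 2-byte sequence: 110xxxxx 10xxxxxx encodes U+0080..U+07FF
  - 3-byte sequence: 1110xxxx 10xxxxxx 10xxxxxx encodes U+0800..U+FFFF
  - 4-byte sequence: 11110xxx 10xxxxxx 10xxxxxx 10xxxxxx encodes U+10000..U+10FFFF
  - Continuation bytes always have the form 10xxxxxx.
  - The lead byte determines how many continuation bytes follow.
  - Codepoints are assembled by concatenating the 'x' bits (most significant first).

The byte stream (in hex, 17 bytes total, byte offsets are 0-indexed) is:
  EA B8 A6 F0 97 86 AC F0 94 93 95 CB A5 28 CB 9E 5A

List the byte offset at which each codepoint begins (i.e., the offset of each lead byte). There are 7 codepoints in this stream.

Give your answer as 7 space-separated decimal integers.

Byte[0]=EA: 3-byte lead, need 2 cont bytes. acc=0xA
Byte[1]=B8: continuation. acc=(acc<<6)|0x38=0x2B8
Byte[2]=A6: continuation. acc=(acc<<6)|0x26=0xAE26
Completed: cp=U+AE26 (starts at byte 0)
Byte[3]=F0: 4-byte lead, need 3 cont bytes. acc=0x0
Byte[4]=97: continuation. acc=(acc<<6)|0x17=0x17
Byte[5]=86: continuation. acc=(acc<<6)|0x06=0x5C6
Byte[6]=AC: continuation. acc=(acc<<6)|0x2C=0x171AC
Completed: cp=U+171AC (starts at byte 3)
Byte[7]=F0: 4-byte lead, need 3 cont bytes. acc=0x0
Byte[8]=94: continuation. acc=(acc<<6)|0x14=0x14
Byte[9]=93: continuation. acc=(acc<<6)|0x13=0x513
Byte[10]=95: continuation. acc=(acc<<6)|0x15=0x144D5
Completed: cp=U+144D5 (starts at byte 7)
Byte[11]=CB: 2-byte lead, need 1 cont bytes. acc=0xB
Byte[12]=A5: continuation. acc=(acc<<6)|0x25=0x2E5
Completed: cp=U+02E5 (starts at byte 11)
Byte[13]=28: 1-byte ASCII. cp=U+0028
Byte[14]=CB: 2-byte lead, need 1 cont bytes. acc=0xB
Byte[15]=9E: continuation. acc=(acc<<6)|0x1E=0x2DE
Completed: cp=U+02DE (starts at byte 14)
Byte[16]=5A: 1-byte ASCII. cp=U+005A

Answer: 0 3 7 11 13 14 16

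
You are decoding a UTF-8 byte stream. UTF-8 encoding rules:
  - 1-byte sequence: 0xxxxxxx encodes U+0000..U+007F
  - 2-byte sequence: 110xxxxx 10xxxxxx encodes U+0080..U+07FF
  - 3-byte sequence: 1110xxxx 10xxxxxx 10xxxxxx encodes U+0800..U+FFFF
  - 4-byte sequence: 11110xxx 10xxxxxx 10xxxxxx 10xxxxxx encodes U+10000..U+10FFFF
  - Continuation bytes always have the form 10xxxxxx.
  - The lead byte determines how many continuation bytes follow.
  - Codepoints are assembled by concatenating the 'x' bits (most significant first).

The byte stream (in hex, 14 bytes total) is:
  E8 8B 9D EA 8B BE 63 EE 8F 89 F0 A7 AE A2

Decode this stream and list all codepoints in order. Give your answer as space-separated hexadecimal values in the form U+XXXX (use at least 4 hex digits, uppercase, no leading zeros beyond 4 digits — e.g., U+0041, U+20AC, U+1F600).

Answer: U+82DD U+A2FE U+0063 U+E3C9 U+27BA2

Derivation:
Byte[0]=E8: 3-byte lead, need 2 cont bytes. acc=0x8
Byte[1]=8B: continuation. acc=(acc<<6)|0x0B=0x20B
Byte[2]=9D: continuation. acc=(acc<<6)|0x1D=0x82DD
Completed: cp=U+82DD (starts at byte 0)
Byte[3]=EA: 3-byte lead, need 2 cont bytes. acc=0xA
Byte[4]=8B: continuation. acc=(acc<<6)|0x0B=0x28B
Byte[5]=BE: continuation. acc=(acc<<6)|0x3E=0xA2FE
Completed: cp=U+A2FE (starts at byte 3)
Byte[6]=63: 1-byte ASCII. cp=U+0063
Byte[7]=EE: 3-byte lead, need 2 cont bytes. acc=0xE
Byte[8]=8F: continuation. acc=(acc<<6)|0x0F=0x38F
Byte[9]=89: continuation. acc=(acc<<6)|0x09=0xE3C9
Completed: cp=U+E3C9 (starts at byte 7)
Byte[10]=F0: 4-byte lead, need 3 cont bytes. acc=0x0
Byte[11]=A7: continuation. acc=(acc<<6)|0x27=0x27
Byte[12]=AE: continuation. acc=(acc<<6)|0x2E=0x9EE
Byte[13]=A2: continuation. acc=(acc<<6)|0x22=0x27BA2
Completed: cp=U+27BA2 (starts at byte 10)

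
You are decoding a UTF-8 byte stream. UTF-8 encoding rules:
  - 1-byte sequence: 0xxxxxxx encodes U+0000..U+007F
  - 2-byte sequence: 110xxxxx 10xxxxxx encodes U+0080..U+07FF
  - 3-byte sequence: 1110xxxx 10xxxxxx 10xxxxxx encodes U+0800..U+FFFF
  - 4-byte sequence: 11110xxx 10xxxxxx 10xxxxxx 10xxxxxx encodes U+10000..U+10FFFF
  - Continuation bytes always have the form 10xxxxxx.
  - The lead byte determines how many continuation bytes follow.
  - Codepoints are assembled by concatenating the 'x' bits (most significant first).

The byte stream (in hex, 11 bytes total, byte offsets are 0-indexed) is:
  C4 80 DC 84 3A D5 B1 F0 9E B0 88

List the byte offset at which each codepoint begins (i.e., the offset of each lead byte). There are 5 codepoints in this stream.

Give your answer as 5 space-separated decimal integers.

Answer: 0 2 4 5 7

Derivation:
Byte[0]=C4: 2-byte lead, need 1 cont bytes. acc=0x4
Byte[1]=80: continuation. acc=(acc<<6)|0x00=0x100
Completed: cp=U+0100 (starts at byte 0)
Byte[2]=DC: 2-byte lead, need 1 cont bytes. acc=0x1C
Byte[3]=84: continuation. acc=(acc<<6)|0x04=0x704
Completed: cp=U+0704 (starts at byte 2)
Byte[4]=3A: 1-byte ASCII. cp=U+003A
Byte[5]=D5: 2-byte lead, need 1 cont bytes. acc=0x15
Byte[6]=B1: continuation. acc=(acc<<6)|0x31=0x571
Completed: cp=U+0571 (starts at byte 5)
Byte[7]=F0: 4-byte lead, need 3 cont bytes. acc=0x0
Byte[8]=9E: continuation. acc=(acc<<6)|0x1E=0x1E
Byte[9]=B0: continuation. acc=(acc<<6)|0x30=0x7B0
Byte[10]=88: continuation. acc=(acc<<6)|0x08=0x1EC08
Completed: cp=U+1EC08 (starts at byte 7)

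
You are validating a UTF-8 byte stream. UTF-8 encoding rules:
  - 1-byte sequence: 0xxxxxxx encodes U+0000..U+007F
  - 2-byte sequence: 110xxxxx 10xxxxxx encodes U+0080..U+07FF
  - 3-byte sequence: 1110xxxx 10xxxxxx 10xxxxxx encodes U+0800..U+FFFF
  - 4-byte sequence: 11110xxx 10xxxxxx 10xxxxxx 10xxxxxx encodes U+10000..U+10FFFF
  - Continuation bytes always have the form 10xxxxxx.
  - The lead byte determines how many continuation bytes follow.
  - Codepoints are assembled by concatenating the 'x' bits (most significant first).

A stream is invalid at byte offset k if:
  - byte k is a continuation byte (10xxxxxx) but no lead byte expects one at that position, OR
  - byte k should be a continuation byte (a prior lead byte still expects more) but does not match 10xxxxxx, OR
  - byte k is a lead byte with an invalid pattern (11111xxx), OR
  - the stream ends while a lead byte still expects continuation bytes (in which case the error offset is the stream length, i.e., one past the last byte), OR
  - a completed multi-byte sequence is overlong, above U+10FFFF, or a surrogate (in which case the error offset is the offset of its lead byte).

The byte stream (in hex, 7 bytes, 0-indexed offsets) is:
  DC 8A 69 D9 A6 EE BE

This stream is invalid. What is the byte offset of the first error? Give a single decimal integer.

Answer: 7

Derivation:
Byte[0]=DC: 2-byte lead, need 1 cont bytes. acc=0x1C
Byte[1]=8A: continuation. acc=(acc<<6)|0x0A=0x70A
Completed: cp=U+070A (starts at byte 0)
Byte[2]=69: 1-byte ASCII. cp=U+0069
Byte[3]=D9: 2-byte lead, need 1 cont bytes. acc=0x19
Byte[4]=A6: continuation. acc=(acc<<6)|0x26=0x666
Completed: cp=U+0666 (starts at byte 3)
Byte[5]=EE: 3-byte lead, need 2 cont bytes. acc=0xE
Byte[6]=BE: continuation. acc=(acc<<6)|0x3E=0x3BE
Byte[7]: stream ended, expected continuation. INVALID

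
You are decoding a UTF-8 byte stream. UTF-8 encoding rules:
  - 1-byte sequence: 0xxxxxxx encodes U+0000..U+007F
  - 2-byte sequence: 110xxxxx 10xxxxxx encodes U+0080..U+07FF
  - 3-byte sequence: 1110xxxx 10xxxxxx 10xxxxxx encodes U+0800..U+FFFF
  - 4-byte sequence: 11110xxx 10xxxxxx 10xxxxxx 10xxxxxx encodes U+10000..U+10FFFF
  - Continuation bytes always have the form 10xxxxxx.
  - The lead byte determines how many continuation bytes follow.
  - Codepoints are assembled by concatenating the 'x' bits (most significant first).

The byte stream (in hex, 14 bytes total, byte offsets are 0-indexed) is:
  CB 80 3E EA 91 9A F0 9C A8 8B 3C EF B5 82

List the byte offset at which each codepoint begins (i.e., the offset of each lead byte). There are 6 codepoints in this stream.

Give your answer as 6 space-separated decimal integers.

Answer: 0 2 3 6 10 11

Derivation:
Byte[0]=CB: 2-byte lead, need 1 cont bytes. acc=0xB
Byte[1]=80: continuation. acc=(acc<<6)|0x00=0x2C0
Completed: cp=U+02C0 (starts at byte 0)
Byte[2]=3E: 1-byte ASCII. cp=U+003E
Byte[3]=EA: 3-byte lead, need 2 cont bytes. acc=0xA
Byte[4]=91: continuation. acc=(acc<<6)|0x11=0x291
Byte[5]=9A: continuation. acc=(acc<<6)|0x1A=0xA45A
Completed: cp=U+A45A (starts at byte 3)
Byte[6]=F0: 4-byte lead, need 3 cont bytes. acc=0x0
Byte[7]=9C: continuation. acc=(acc<<6)|0x1C=0x1C
Byte[8]=A8: continuation. acc=(acc<<6)|0x28=0x728
Byte[9]=8B: continuation. acc=(acc<<6)|0x0B=0x1CA0B
Completed: cp=U+1CA0B (starts at byte 6)
Byte[10]=3C: 1-byte ASCII. cp=U+003C
Byte[11]=EF: 3-byte lead, need 2 cont bytes. acc=0xF
Byte[12]=B5: continuation. acc=(acc<<6)|0x35=0x3F5
Byte[13]=82: continuation. acc=(acc<<6)|0x02=0xFD42
Completed: cp=U+FD42 (starts at byte 11)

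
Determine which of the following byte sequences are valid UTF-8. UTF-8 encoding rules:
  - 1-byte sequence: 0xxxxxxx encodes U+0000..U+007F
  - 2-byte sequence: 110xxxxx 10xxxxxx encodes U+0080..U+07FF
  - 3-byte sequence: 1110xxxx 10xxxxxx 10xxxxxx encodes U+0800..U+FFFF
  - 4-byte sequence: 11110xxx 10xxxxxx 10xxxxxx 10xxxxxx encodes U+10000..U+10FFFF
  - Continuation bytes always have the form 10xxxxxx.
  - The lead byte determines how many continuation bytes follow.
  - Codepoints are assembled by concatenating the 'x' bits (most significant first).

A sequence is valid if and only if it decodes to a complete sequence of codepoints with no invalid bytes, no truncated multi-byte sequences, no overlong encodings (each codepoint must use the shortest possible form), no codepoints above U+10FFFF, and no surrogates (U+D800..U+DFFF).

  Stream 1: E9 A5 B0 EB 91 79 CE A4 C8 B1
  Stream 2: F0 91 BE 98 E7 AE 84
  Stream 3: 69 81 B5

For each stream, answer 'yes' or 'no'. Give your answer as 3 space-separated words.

Stream 1: error at byte offset 5. INVALID
Stream 2: decodes cleanly. VALID
Stream 3: error at byte offset 1. INVALID

Answer: no yes no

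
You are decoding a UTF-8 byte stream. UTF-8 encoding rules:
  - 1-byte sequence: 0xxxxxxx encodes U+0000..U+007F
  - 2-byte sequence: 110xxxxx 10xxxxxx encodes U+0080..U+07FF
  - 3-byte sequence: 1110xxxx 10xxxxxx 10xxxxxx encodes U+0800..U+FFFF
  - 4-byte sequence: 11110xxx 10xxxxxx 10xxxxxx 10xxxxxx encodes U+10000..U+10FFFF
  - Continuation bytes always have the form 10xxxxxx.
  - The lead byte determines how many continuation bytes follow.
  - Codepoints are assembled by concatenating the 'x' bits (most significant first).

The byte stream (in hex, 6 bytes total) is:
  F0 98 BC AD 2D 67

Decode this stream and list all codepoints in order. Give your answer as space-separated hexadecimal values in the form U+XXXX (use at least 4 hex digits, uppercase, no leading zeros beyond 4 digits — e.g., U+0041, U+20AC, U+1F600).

Byte[0]=F0: 4-byte lead, need 3 cont bytes. acc=0x0
Byte[1]=98: continuation. acc=(acc<<6)|0x18=0x18
Byte[2]=BC: continuation. acc=(acc<<6)|0x3C=0x63C
Byte[3]=AD: continuation. acc=(acc<<6)|0x2D=0x18F2D
Completed: cp=U+18F2D (starts at byte 0)
Byte[4]=2D: 1-byte ASCII. cp=U+002D
Byte[5]=67: 1-byte ASCII. cp=U+0067

Answer: U+18F2D U+002D U+0067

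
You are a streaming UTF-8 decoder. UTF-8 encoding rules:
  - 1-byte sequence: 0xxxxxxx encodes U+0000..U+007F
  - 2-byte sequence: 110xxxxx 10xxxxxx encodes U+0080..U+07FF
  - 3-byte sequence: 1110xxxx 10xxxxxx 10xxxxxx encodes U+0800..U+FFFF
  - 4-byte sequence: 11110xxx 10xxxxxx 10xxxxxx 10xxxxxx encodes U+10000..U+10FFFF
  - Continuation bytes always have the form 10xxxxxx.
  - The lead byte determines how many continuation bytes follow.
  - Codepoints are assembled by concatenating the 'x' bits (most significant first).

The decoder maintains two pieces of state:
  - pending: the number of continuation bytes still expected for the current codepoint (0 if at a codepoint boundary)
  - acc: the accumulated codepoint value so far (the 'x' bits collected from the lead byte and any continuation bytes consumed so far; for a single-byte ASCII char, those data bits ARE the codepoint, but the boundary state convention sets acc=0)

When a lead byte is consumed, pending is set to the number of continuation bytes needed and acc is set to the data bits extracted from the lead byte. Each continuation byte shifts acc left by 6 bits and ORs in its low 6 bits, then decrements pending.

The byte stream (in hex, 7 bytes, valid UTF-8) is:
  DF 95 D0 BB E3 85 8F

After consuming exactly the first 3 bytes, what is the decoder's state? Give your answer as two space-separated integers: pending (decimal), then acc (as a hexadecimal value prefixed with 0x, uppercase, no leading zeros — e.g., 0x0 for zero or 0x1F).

Byte[0]=DF: 2-byte lead. pending=1, acc=0x1F
Byte[1]=95: continuation. acc=(acc<<6)|0x15=0x7D5, pending=0
Byte[2]=D0: 2-byte lead. pending=1, acc=0x10

Answer: 1 0x10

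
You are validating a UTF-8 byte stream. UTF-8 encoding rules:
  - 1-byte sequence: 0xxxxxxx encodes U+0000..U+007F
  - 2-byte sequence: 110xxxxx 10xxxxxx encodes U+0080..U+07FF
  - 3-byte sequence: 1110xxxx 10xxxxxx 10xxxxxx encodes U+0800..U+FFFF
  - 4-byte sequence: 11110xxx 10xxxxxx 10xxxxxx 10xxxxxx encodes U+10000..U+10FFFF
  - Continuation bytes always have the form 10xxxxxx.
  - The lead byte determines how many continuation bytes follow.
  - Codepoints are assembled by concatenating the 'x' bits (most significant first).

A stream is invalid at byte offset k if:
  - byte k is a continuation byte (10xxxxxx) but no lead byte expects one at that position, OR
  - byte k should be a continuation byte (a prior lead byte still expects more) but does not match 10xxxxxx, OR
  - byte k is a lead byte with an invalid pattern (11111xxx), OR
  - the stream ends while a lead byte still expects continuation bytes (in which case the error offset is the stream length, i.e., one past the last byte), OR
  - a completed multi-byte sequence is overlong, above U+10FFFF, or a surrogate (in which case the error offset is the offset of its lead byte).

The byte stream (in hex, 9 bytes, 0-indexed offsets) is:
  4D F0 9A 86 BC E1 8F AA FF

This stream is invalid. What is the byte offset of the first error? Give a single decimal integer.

Byte[0]=4D: 1-byte ASCII. cp=U+004D
Byte[1]=F0: 4-byte lead, need 3 cont bytes. acc=0x0
Byte[2]=9A: continuation. acc=(acc<<6)|0x1A=0x1A
Byte[3]=86: continuation. acc=(acc<<6)|0x06=0x686
Byte[4]=BC: continuation. acc=(acc<<6)|0x3C=0x1A1BC
Completed: cp=U+1A1BC (starts at byte 1)
Byte[5]=E1: 3-byte lead, need 2 cont bytes. acc=0x1
Byte[6]=8F: continuation. acc=(acc<<6)|0x0F=0x4F
Byte[7]=AA: continuation. acc=(acc<<6)|0x2A=0x13EA
Completed: cp=U+13EA (starts at byte 5)
Byte[8]=FF: INVALID lead byte (not 0xxx/110x/1110/11110)

Answer: 8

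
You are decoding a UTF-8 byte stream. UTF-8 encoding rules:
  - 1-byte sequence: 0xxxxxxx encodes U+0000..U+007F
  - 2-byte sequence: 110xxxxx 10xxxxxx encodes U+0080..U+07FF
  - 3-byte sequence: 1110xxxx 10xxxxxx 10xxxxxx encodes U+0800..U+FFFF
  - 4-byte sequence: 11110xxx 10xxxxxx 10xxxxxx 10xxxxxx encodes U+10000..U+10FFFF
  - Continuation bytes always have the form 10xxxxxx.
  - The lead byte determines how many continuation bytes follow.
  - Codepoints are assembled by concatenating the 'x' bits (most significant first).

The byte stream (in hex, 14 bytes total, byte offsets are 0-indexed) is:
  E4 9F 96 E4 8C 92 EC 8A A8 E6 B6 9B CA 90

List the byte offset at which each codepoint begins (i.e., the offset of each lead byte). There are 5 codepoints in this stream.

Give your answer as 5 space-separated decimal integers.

Byte[0]=E4: 3-byte lead, need 2 cont bytes. acc=0x4
Byte[1]=9F: continuation. acc=(acc<<6)|0x1F=0x11F
Byte[2]=96: continuation. acc=(acc<<6)|0x16=0x47D6
Completed: cp=U+47D6 (starts at byte 0)
Byte[3]=E4: 3-byte lead, need 2 cont bytes. acc=0x4
Byte[4]=8C: continuation. acc=(acc<<6)|0x0C=0x10C
Byte[5]=92: continuation. acc=(acc<<6)|0x12=0x4312
Completed: cp=U+4312 (starts at byte 3)
Byte[6]=EC: 3-byte lead, need 2 cont bytes. acc=0xC
Byte[7]=8A: continuation. acc=(acc<<6)|0x0A=0x30A
Byte[8]=A8: continuation. acc=(acc<<6)|0x28=0xC2A8
Completed: cp=U+C2A8 (starts at byte 6)
Byte[9]=E6: 3-byte lead, need 2 cont bytes. acc=0x6
Byte[10]=B6: continuation. acc=(acc<<6)|0x36=0x1B6
Byte[11]=9B: continuation. acc=(acc<<6)|0x1B=0x6D9B
Completed: cp=U+6D9B (starts at byte 9)
Byte[12]=CA: 2-byte lead, need 1 cont bytes. acc=0xA
Byte[13]=90: continuation. acc=(acc<<6)|0x10=0x290
Completed: cp=U+0290 (starts at byte 12)

Answer: 0 3 6 9 12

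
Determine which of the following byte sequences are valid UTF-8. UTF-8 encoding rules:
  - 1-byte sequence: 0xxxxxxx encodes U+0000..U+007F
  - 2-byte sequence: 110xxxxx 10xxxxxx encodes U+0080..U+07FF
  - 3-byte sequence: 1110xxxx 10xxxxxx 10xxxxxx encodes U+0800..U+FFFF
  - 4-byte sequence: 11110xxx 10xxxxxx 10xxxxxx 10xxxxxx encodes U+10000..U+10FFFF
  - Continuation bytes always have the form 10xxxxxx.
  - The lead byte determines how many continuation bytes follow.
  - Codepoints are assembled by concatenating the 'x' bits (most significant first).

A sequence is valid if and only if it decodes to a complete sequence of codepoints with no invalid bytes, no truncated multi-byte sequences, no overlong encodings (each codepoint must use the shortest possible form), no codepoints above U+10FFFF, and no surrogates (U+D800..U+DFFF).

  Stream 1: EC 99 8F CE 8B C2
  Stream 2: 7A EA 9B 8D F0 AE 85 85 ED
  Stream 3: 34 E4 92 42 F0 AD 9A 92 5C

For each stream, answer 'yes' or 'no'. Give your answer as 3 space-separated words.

Stream 1: error at byte offset 6. INVALID
Stream 2: error at byte offset 9. INVALID
Stream 3: error at byte offset 3. INVALID

Answer: no no no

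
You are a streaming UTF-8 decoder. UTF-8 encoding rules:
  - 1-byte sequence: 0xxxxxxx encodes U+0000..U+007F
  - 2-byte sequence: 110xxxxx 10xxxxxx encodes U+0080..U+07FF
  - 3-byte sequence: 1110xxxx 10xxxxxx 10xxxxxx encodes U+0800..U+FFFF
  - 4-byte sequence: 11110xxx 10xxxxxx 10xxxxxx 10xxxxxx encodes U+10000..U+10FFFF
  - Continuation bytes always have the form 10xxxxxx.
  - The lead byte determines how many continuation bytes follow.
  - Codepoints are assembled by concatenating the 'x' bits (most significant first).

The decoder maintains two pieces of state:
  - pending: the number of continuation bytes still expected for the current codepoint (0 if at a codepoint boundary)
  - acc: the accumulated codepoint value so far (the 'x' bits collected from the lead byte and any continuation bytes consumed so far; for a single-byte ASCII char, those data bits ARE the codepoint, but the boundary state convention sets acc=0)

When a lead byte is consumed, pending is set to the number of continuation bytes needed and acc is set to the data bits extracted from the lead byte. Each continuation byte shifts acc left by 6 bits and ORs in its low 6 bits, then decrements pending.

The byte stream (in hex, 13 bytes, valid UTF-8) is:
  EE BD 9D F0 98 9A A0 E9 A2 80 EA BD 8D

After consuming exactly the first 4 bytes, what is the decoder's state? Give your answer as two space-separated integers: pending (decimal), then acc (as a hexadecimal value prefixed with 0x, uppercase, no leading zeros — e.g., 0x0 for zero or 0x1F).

Byte[0]=EE: 3-byte lead. pending=2, acc=0xE
Byte[1]=BD: continuation. acc=(acc<<6)|0x3D=0x3BD, pending=1
Byte[2]=9D: continuation. acc=(acc<<6)|0x1D=0xEF5D, pending=0
Byte[3]=F0: 4-byte lead. pending=3, acc=0x0

Answer: 3 0x0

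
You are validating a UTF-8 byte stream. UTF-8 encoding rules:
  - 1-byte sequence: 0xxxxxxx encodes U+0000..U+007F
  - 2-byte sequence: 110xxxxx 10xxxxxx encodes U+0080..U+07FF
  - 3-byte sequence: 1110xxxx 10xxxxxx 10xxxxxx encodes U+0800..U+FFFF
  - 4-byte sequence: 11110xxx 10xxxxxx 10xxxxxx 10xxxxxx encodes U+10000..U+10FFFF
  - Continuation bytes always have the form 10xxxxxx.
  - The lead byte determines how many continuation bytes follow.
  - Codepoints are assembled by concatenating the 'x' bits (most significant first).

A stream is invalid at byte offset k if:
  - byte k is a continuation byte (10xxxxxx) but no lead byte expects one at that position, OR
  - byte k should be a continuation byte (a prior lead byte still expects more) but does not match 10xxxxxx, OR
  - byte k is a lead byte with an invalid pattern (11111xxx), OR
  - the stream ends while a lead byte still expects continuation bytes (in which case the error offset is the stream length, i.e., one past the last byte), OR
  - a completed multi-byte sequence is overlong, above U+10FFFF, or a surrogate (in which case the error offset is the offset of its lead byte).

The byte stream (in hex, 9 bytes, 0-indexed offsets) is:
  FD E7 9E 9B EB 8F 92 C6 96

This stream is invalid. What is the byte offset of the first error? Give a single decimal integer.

Answer: 0

Derivation:
Byte[0]=FD: INVALID lead byte (not 0xxx/110x/1110/11110)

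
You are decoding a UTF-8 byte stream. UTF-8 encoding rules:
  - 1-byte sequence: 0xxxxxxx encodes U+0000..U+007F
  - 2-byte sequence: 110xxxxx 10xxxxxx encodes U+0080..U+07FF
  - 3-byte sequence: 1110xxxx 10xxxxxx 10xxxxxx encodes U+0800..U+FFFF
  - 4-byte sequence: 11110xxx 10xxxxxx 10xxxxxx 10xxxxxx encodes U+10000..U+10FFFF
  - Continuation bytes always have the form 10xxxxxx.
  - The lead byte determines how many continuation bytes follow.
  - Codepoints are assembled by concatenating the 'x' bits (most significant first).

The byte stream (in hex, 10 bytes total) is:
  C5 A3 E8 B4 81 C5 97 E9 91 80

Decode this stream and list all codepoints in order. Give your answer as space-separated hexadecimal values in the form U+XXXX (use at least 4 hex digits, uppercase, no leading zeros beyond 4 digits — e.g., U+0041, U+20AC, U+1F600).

Answer: U+0163 U+8D01 U+0157 U+9440

Derivation:
Byte[0]=C5: 2-byte lead, need 1 cont bytes. acc=0x5
Byte[1]=A3: continuation. acc=(acc<<6)|0x23=0x163
Completed: cp=U+0163 (starts at byte 0)
Byte[2]=E8: 3-byte lead, need 2 cont bytes. acc=0x8
Byte[3]=B4: continuation. acc=(acc<<6)|0x34=0x234
Byte[4]=81: continuation. acc=(acc<<6)|0x01=0x8D01
Completed: cp=U+8D01 (starts at byte 2)
Byte[5]=C5: 2-byte lead, need 1 cont bytes. acc=0x5
Byte[6]=97: continuation. acc=(acc<<6)|0x17=0x157
Completed: cp=U+0157 (starts at byte 5)
Byte[7]=E9: 3-byte lead, need 2 cont bytes. acc=0x9
Byte[8]=91: continuation. acc=(acc<<6)|0x11=0x251
Byte[9]=80: continuation. acc=(acc<<6)|0x00=0x9440
Completed: cp=U+9440 (starts at byte 7)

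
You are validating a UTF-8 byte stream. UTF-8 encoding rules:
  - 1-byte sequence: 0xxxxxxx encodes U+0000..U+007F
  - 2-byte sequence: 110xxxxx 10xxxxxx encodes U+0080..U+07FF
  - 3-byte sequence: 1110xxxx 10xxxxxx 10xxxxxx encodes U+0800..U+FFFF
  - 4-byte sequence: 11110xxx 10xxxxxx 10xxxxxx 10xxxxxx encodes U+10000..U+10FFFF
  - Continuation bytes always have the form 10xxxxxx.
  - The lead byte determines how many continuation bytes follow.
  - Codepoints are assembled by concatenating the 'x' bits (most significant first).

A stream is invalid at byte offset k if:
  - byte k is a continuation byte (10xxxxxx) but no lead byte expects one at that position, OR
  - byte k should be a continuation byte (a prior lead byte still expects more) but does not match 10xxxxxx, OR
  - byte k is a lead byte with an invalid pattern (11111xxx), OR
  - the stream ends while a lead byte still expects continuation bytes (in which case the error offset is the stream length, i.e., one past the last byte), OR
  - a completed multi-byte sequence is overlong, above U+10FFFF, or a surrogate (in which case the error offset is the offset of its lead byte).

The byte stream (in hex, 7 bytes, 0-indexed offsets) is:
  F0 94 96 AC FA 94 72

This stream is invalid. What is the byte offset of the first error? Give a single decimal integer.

Answer: 4

Derivation:
Byte[0]=F0: 4-byte lead, need 3 cont bytes. acc=0x0
Byte[1]=94: continuation. acc=(acc<<6)|0x14=0x14
Byte[2]=96: continuation. acc=(acc<<6)|0x16=0x516
Byte[3]=AC: continuation. acc=(acc<<6)|0x2C=0x145AC
Completed: cp=U+145AC (starts at byte 0)
Byte[4]=FA: INVALID lead byte (not 0xxx/110x/1110/11110)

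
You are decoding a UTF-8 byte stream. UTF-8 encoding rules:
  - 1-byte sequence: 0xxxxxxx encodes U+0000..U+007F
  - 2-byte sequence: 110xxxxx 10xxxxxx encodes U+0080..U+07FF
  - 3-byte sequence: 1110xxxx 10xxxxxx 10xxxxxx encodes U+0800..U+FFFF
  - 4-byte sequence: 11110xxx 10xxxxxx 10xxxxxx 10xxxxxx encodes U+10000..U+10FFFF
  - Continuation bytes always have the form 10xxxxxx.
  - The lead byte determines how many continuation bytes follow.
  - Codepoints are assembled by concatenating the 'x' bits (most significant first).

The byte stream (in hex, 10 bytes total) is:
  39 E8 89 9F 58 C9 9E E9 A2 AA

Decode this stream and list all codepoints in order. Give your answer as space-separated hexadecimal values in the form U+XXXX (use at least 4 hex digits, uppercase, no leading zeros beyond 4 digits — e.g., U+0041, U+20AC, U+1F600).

Byte[0]=39: 1-byte ASCII. cp=U+0039
Byte[1]=E8: 3-byte lead, need 2 cont bytes. acc=0x8
Byte[2]=89: continuation. acc=(acc<<6)|0x09=0x209
Byte[3]=9F: continuation. acc=(acc<<6)|0x1F=0x825F
Completed: cp=U+825F (starts at byte 1)
Byte[4]=58: 1-byte ASCII. cp=U+0058
Byte[5]=C9: 2-byte lead, need 1 cont bytes. acc=0x9
Byte[6]=9E: continuation. acc=(acc<<6)|0x1E=0x25E
Completed: cp=U+025E (starts at byte 5)
Byte[7]=E9: 3-byte lead, need 2 cont bytes. acc=0x9
Byte[8]=A2: continuation. acc=(acc<<6)|0x22=0x262
Byte[9]=AA: continuation. acc=(acc<<6)|0x2A=0x98AA
Completed: cp=U+98AA (starts at byte 7)

Answer: U+0039 U+825F U+0058 U+025E U+98AA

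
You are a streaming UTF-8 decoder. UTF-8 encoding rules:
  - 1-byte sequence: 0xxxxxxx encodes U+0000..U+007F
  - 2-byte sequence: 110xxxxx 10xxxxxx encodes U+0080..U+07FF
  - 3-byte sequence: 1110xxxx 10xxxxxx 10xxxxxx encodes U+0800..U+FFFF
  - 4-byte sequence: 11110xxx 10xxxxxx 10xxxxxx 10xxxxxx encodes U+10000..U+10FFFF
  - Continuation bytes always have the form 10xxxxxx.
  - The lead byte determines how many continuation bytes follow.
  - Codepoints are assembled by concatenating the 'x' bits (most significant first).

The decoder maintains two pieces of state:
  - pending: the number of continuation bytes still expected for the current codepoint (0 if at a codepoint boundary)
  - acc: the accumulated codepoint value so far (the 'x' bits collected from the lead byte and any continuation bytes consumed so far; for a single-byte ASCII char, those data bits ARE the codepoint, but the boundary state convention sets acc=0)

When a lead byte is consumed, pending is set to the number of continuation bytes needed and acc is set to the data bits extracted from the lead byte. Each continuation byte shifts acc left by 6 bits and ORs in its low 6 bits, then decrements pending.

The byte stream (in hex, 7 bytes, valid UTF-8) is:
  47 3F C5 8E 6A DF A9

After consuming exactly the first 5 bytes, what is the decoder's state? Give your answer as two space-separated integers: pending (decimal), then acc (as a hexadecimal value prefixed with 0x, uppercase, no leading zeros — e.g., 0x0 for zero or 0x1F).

Answer: 0 0x0

Derivation:
Byte[0]=47: 1-byte. pending=0, acc=0x0
Byte[1]=3F: 1-byte. pending=0, acc=0x0
Byte[2]=C5: 2-byte lead. pending=1, acc=0x5
Byte[3]=8E: continuation. acc=(acc<<6)|0x0E=0x14E, pending=0
Byte[4]=6A: 1-byte. pending=0, acc=0x0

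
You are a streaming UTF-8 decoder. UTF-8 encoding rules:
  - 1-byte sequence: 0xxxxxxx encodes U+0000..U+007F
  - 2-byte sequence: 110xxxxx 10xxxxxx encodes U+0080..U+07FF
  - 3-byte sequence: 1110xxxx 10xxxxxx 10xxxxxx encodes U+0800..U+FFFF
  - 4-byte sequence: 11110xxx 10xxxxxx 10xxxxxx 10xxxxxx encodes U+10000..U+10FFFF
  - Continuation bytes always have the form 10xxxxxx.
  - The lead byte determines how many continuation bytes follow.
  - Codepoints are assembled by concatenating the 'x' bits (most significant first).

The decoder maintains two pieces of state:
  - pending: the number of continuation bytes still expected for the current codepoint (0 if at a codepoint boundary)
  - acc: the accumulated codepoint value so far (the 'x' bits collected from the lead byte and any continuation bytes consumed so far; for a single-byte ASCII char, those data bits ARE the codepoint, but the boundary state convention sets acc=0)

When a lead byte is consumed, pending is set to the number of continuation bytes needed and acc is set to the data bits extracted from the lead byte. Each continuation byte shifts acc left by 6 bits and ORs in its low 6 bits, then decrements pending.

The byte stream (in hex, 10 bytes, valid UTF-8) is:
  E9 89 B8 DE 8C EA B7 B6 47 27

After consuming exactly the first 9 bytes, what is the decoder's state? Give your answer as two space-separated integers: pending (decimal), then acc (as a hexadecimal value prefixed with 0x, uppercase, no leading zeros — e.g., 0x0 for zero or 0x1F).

Byte[0]=E9: 3-byte lead. pending=2, acc=0x9
Byte[1]=89: continuation. acc=(acc<<6)|0x09=0x249, pending=1
Byte[2]=B8: continuation. acc=(acc<<6)|0x38=0x9278, pending=0
Byte[3]=DE: 2-byte lead. pending=1, acc=0x1E
Byte[4]=8C: continuation. acc=(acc<<6)|0x0C=0x78C, pending=0
Byte[5]=EA: 3-byte lead. pending=2, acc=0xA
Byte[6]=B7: continuation. acc=(acc<<6)|0x37=0x2B7, pending=1
Byte[7]=B6: continuation. acc=(acc<<6)|0x36=0xADF6, pending=0
Byte[8]=47: 1-byte. pending=0, acc=0x0

Answer: 0 0x0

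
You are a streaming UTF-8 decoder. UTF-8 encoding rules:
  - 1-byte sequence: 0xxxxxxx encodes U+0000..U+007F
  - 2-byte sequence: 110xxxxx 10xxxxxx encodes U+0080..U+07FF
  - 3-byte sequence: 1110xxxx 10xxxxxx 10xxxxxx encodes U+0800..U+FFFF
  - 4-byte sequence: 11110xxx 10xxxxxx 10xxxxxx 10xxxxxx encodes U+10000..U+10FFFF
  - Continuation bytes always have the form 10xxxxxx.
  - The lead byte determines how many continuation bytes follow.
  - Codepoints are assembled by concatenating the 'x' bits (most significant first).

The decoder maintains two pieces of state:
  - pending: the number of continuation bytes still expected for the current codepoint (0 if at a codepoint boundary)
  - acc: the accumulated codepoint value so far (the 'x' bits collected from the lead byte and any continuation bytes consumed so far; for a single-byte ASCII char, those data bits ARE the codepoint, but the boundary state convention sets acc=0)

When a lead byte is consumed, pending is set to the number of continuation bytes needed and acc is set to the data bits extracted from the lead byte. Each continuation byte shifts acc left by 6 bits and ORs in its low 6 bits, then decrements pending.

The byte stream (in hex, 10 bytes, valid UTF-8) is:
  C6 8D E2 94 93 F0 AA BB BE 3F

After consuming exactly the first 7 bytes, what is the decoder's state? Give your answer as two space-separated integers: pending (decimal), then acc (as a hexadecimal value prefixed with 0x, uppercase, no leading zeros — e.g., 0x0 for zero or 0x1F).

Answer: 2 0x2A

Derivation:
Byte[0]=C6: 2-byte lead. pending=1, acc=0x6
Byte[1]=8D: continuation. acc=(acc<<6)|0x0D=0x18D, pending=0
Byte[2]=E2: 3-byte lead. pending=2, acc=0x2
Byte[3]=94: continuation. acc=(acc<<6)|0x14=0x94, pending=1
Byte[4]=93: continuation. acc=(acc<<6)|0x13=0x2513, pending=0
Byte[5]=F0: 4-byte lead. pending=3, acc=0x0
Byte[6]=AA: continuation. acc=(acc<<6)|0x2A=0x2A, pending=2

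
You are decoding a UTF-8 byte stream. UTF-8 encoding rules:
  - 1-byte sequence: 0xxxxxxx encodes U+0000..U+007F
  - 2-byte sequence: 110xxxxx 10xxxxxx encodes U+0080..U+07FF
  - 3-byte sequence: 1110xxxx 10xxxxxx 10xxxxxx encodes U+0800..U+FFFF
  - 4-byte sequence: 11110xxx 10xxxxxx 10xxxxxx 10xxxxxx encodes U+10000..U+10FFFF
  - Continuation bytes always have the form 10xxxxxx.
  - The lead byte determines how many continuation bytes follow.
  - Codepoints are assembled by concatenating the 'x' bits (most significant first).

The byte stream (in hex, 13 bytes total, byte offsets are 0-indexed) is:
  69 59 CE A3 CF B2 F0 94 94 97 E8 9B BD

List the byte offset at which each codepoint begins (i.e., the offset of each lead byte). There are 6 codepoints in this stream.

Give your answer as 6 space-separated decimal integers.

Byte[0]=69: 1-byte ASCII. cp=U+0069
Byte[1]=59: 1-byte ASCII. cp=U+0059
Byte[2]=CE: 2-byte lead, need 1 cont bytes. acc=0xE
Byte[3]=A3: continuation. acc=(acc<<6)|0x23=0x3A3
Completed: cp=U+03A3 (starts at byte 2)
Byte[4]=CF: 2-byte lead, need 1 cont bytes. acc=0xF
Byte[5]=B2: continuation. acc=(acc<<6)|0x32=0x3F2
Completed: cp=U+03F2 (starts at byte 4)
Byte[6]=F0: 4-byte lead, need 3 cont bytes. acc=0x0
Byte[7]=94: continuation. acc=(acc<<6)|0x14=0x14
Byte[8]=94: continuation. acc=(acc<<6)|0x14=0x514
Byte[9]=97: continuation. acc=(acc<<6)|0x17=0x14517
Completed: cp=U+14517 (starts at byte 6)
Byte[10]=E8: 3-byte lead, need 2 cont bytes. acc=0x8
Byte[11]=9B: continuation. acc=(acc<<6)|0x1B=0x21B
Byte[12]=BD: continuation. acc=(acc<<6)|0x3D=0x86FD
Completed: cp=U+86FD (starts at byte 10)

Answer: 0 1 2 4 6 10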